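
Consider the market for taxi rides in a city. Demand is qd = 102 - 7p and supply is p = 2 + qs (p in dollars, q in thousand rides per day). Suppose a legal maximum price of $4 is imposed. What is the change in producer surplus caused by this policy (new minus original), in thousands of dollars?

-58.5

Rearranging supply gives qs = p - 2. Without the control the market clears where 102 - 7p = p - 2, i.e. p* = 13 and q* = 11.
Because the ceiling (4) lies below the market-clearing price, it is binding.
At p = 4: qd = 102 - 7·4 = 74 and qs = 4 - 2 = 2.
Producer surplus without the control is ½ · (13 - 2) · 11 = 60.5.
With the ceiling, producers sell 2 units at 4, so PS = ½ · (4 - 2) · 2 = 2.
Change in producer surplus = 2 - 60.5 = -58.5.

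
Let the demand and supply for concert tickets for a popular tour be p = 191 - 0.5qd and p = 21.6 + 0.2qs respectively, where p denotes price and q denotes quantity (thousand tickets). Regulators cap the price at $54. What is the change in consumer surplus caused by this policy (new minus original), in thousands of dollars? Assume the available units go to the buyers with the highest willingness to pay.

Rearranging demand gives qd = 382 - 2p; rearranging supply gives qs = 5p - 108. Without the control the market clears where 382 - 2p = 5p - 108, i.e. p* = 70 and q* = 242.
Because the ceiling (54) lies below the market-clearing price, it is binding.
At p = 54: qd = 382 - 2·54 = 274 and qs = 5·54 - 108 = 162.
Consumer surplus without the control is ½ · (191 - 70) · 242 = 14641.
With the ceiling, 162 units are sold at 54 (assume they go to the highest-value buyers). The demand price at q = 162 is 110, so CS = ½ · [(191 - 54) + (110 - 54)] · 162 = 15633.
Change in consumer surplus = 15633 - 14641 = 992.

992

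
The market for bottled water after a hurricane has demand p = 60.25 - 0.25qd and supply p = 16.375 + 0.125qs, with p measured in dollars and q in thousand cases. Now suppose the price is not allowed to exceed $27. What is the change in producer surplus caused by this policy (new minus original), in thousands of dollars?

Rearranging demand gives qd = 241 - 4p; rearranging supply gives qs = 8p - 131. Equilibrium: 241 - 4p = 8p - 131, so 372 = 12p and p* = 31, q* = 117.
Because the ceiling (27) lies below the market-clearing price, it is binding.
At p = 27: qd = 241 - 4·27 = 133 and qs = 8·27 - 131 = 85.
Producer surplus without the control is ½ · (31 - 16.375) · 117 = 855.5625.
With the ceiling, producers sell 85 units at 27, so PS = ½ · (27 - 16.375) · 85 = 451.5625.
Change in producer surplus = 451.5625 - 855.5625 = -404.

-404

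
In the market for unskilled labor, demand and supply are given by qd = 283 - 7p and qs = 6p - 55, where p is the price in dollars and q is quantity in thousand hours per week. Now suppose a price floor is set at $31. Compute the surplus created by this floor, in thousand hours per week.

In a free market, 283 - 7p = 6p - 55 gives the equilibrium p* = 26, q* = 101.
The floor of 31 is above the equilibrium price 26, so it binds.
At p = 31: qd = 283 - 7·31 = 66 and qs = 6·31 - 55 = 131.
Surplus = qs - qd = 131 - 66 = 65.

65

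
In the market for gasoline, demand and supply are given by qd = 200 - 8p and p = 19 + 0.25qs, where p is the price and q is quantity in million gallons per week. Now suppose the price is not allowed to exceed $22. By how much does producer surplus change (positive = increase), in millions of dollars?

-14

Rearranging supply gives qs = 4p - 76. In a free market, 200 - 8p = 4p - 76 gives the equilibrium p* = 23, q* = 16.
The ceiling of 22 is below the equilibrium price 23, so it binds.
At p = 22: qd = 200 - 8·22 = 24 and qs = 4·22 - 76 = 12.
Producer surplus without the control is ½ · (23 - 19) · 16 = 32.
With the ceiling, producers sell 12 units at 22, so PS = ½ · (22 - 19) · 12 = 18.
Change in producer surplus = 18 - 32 = -14.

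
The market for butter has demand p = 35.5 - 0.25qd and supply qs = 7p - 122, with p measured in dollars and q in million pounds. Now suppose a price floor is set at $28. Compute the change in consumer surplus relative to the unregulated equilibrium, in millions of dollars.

-152

Rearranging demand gives qd = 142 - 4p. Setting quantity demanded equal to quantity supplied, 142 - 4p = 7p - 122, gives p* = 24 and q* = 46.
Since 28 > 24, the floor is binding.
At p = 28: qd = 142 - 4·28 = 30 and qs = 7·28 - 122 = 74.
Consumer surplus without the control is ½ · (35.5 - 24) · 46 = 264.5.
With the floor, consumers buy 30 units at 28, so CS = ½ · (35.5 - 28) · 30 = 112.5.
Change in consumer surplus = 112.5 - 264.5 = -152.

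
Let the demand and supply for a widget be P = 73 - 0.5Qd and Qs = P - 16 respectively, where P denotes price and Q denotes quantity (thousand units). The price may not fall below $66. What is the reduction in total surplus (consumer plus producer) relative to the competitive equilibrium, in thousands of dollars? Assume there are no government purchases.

432

Rearranging demand gives Qd = 146 - 2P. Equilibrium: 146 - 2P = P - 16, so 162 = 3P and P* = 54, Q* = 38.
The floor of 66 is above the equilibrium price 54, so it binds.
At P = 66: Qd = 146 - 2·66 = 14 and Qs = 66 - 16 = 50.
Quantity traded falls to 14. At Q = 14 the demand price is (146 - 14)/2 = 66 and the supply price is 16 + 14 = 30.
Deadweight loss = ½ · (66 - 30) · (38 - 14) = ½ · 36 · 24 = 432.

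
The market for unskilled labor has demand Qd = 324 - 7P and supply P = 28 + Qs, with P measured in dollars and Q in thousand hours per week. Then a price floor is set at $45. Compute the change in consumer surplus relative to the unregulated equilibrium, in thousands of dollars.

-12.5

Rearranging supply gives Qs = P - 28. Setting quantity demanded equal to quantity supplied, 324 - 7P = P - 28, gives P* = 44 and Q* = 16.
Because the floor (45) lies above the market-clearing price, it is binding.
At P = 45: Qd = 324 - 7·45 = 9 and Qs = 45 - 28 = 17.
Consumer surplus without the control is ½ · (324/7 - 44) · 16 = 128/7.
With the floor, consumers buy 9 units at 45, so CS = ½ · (324/7 - 45) · 9 = 81/14.
Change in consumer surplus = 81/14 - 128/7 = -12.5.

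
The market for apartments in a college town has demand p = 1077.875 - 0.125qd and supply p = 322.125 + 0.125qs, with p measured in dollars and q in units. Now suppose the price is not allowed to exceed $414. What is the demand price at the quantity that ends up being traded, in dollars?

986

Rearranging demand gives qd = 8623 - 8p; rearranging supply gives qs = 8p - 2577. In a free market, 8623 - 8p = 8p - 2577 gives the equilibrium p* = 700, q* = 3023.
Since 414 < 700, the ceiling is binding.
At p = 414: qd = 8623 - 8·414 = 5311 and qs = 8·414 - 2577 = 735.
Only 735 units reach the market. On the demand curve, the marginal buyer's willingness to pay at q = 735 is (8623 - 735)/8 = 986.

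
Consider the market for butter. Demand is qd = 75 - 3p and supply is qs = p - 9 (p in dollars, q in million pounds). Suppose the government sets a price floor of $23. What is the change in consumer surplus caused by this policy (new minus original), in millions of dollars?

-18

Setting quantity demanded equal to quantity supplied, 75 - 3p = p - 9, gives p* = 21 and q* = 12.
Because the floor (23) lies above the market-clearing price, it is binding.
At p = 23: qd = 75 - 3·23 = 6 and qs = 23 - 9 = 14.
Consumer surplus without the control is ½ · (25 - 21) · 12 = 24.
With the floor, consumers buy 6 units at 23, so CS = ½ · (25 - 23) · 6 = 6.
Change in consumer surplus = 6 - 24 = -18.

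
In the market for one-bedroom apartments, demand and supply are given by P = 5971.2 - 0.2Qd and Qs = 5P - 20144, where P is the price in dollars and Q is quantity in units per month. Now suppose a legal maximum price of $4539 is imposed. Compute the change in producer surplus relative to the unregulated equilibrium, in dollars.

Rearranging demand gives Qd = 29856 - 5P. In a free market, 29856 - 5P = 5P - 20144 gives the equilibrium P* = 5000, Q* = 4856.
Since 4539 < 5000, the ceiling is binding.
At P = 4539: Qd = 29856 - 5·4539 = 7161 and Qs = 5·4539 - 20144 = 2551.
Producer surplus without the control is ½ · (5000 - 4028.8) · 4856 = 2358073.6.
With the ceiling, producers sell 2551 units at 4539, so PS = ½ · (4539 - 4028.8) · 2551 = 650760.1.
Change in producer surplus = 650760.1 - 2358073.6 = -1707313.5.

-1707313.5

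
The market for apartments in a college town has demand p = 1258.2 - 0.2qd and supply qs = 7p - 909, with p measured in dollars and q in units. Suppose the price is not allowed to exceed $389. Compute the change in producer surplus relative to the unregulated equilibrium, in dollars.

Rearranging demand gives qd = 6291 - 5p. Equilibrium: 6291 - 5p = 7p - 909, so 7200 = 12p and p* = 600, q* = 3291.
The ceiling of 389 is below the equilibrium price 600, so it binds.
At p = 389: qd = 6291 - 5·389 = 4346 and qs = 7·389 - 909 = 1814.
Producer surplus without the control is ½ · (600 - 909/7) · 3291 = 10830681/14.
With the ceiling, producers sell 1814 units at 389, so PS = ½ · (389 - 909/7) · 1814 = 1645298/7.
Change in producer surplus = 1645298/7 - 10830681/14 = -538577.5.

-538577.5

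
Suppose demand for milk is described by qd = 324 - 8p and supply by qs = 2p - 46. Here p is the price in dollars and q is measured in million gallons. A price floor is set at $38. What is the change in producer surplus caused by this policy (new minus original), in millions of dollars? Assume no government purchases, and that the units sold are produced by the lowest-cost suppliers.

4

Without the control the market clears where 324 - 8p = 2p - 46, i.e. p* = 37 and q* = 28.
The floor of 38 is above the equilibrium price 37, so it binds.
At p = 38: qd = 324 - 8·38 = 20 and qs = 2·38 - 46 = 30.
Producer surplus without the control is ½ · (37 - 23) · 28 = 196.
With the floor, 20 units are sold at 38. The supply price at q = 20 is 33, so PS = ½ · [(38 - 23) + (38 - 33)] · 20 = 200.
Change in producer surplus = 200 - 196 = 4.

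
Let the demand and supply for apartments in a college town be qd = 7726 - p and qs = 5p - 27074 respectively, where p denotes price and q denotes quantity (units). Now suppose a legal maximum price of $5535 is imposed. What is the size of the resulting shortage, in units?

Setting quantity demanded equal to quantity supplied, 7726 - p = 5p - 27074, gives p* = 5800 and q* = 1926.
Since 5535 < 5800, the ceiling is binding.
At p = 5535: qd = 7726 - 5535 = 2191 and qs = 5·5535 - 27074 = 601.
Shortage = qd - qs = 2191 - 601 = 1590.

1590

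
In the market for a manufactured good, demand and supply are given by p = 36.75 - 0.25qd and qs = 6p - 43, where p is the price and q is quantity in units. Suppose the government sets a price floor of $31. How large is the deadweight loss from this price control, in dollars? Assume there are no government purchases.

480

Rearranging demand gives qd = 147 - 4p. In a free market, 147 - 4p = 6p - 43 gives the equilibrium p* = 19, q* = 71.
The floor of 31 is above the equilibrium price 19, so it binds.
At p = 31: qd = 147 - 4·31 = 23 and qs = 6·31 - 43 = 143.
Quantity traded falls to 23. At q = 23 the demand price is (147 - 23)/4 = 31 and the supply price is (43 + 23)/6 = 11.
Deadweight loss = ½ · (31 - 11) · (71 - 23) = ½ · 20 · 48 = 480.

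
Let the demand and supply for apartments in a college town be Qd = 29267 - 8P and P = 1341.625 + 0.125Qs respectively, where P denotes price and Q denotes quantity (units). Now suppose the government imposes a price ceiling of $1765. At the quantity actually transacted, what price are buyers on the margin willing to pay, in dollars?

3235

Rearranging supply gives Qs = 8P - 10733. In a free market, 29267 - 8P = 8P - 10733 gives the equilibrium P* = 2500, Q* = 9267.
The ceiling of 1765 is below the equilibrium price 2500, so it binds.
At P = 1765: Qd = 29267 - 8·1765 = 15147 and Qs = 8·1765 - 10733 = 3387.
Only 3387 units reach the market. On the demand curve, the marginal buyer's willingness to pay at Q = 3387 is (29267 - 3387)/8 = 3235.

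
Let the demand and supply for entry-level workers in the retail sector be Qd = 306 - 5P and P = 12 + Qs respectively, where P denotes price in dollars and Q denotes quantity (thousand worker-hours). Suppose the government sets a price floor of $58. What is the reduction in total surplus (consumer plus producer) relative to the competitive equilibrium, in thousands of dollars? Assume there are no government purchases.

375

Rearranging supply gives Qs = P - 12. In a free market, 306 - 5P = P - 12 gives the equilibrium P* = 53, Q* = 41.
Because the floor (58) lies above the market-clearing price, it is binding.
At P = 58: Qd = 306 - 5·58 = 16 and Qs = 58 - 12 = 46.
Quantity traded falls to 16. At Q = 16 the demand price is (306 - 16)/5 = 58 and the supply price is 12 + 16 = 28.
Deadweight loss = ½ · (58 - 28) · (41 - 16) = ½ · 30 · 25 = 375.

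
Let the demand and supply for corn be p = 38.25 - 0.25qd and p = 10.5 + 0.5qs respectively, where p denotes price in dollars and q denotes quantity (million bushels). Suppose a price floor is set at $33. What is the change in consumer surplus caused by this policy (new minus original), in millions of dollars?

Rearranging demand gives qd = 153 - 4p; rearranging supply gives qs = 2p - 21. Equilibrium: 153 - 4p = 2p - 21, so 174 = 6p and p* = 29, q* = 37.
Because the floor (33) lies above the market-clearing price, it is binding.
At p = 33: qd = 153 - 4·33 = 21 and qs = 2·33 - 21 = 45.
Consumer surplus without the control is ½ · (38.25 - 29) · 37 = 171.125.
With the floor, consumers buy 21 units at 33, so CS = ½ · (38.25 - 33) · 21 = 55.125.
Change in consumer surplus = 55.125 - 171.125 = -116.

-116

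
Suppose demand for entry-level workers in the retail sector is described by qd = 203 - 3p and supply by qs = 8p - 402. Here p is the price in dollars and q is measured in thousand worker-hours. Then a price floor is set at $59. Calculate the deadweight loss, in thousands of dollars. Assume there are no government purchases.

33

Equilibrium: 203 - 3p = 8p - 402, so 605 = 11p and p* = 55, q* = 38.
Because the floor (59) lies above the market-clearing price, it is binding.
At p = 59: qd = 203 - 3·59 = 26 and qs = 8·59 - 402 = 70.
Quantity traded falls to 26. At q = 26 the demand price is (203 - 26)/3 = 59 and the supply price is (402 + 26)/8 = 53.5.
Deadweight loss = ½ · (59 - 53.5) · (38 - 26) = ½ · 5.5 · 12 = 33.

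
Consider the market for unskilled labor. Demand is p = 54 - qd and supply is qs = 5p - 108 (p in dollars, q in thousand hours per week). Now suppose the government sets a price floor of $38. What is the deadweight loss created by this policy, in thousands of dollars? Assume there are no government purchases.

Rearranging demand gives qd = 54 - p. Equilibrium: 54 - p = 5p - 108, so 162 = 6p and p* = 27, q* = 27.
Since 38 > 27, the floor is binding.
At p = 38: qd = 54 - 38 = 16 and qs = 5·38 - 108 = 82.
Quantity traded falls to 16. At q = 16 the demand price is 54 - 16 = 38 and the supply price is (108 + 16)/5 = 24.8.
Deadweight loss = ½ · (38 - 24.8) · (27 - 16) = ½ · 13.2 · 11 = 72.6.

72.6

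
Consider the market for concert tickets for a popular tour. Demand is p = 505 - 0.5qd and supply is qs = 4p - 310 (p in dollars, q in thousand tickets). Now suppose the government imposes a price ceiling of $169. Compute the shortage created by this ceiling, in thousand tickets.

306

Rearranging demand gives qd = 1010 - 2p. In a free market, 1010 - 2p = 4p - 310 gives the equilibrium p* = 220, q* = 570.
Since 169 < 220, the ceiling is binding.
At p = 169: qd = 1010 - 2·169 = 672 and qs = 4·169 - 310 = 366.
Shortage = qd - qs = 672 - 366 = 306.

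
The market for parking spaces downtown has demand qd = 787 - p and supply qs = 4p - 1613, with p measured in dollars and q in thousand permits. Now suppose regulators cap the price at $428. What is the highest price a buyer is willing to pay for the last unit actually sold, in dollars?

In a free market, 787 - p = 4p - 1613 gives the equilibrium p* = 480, q* = 307.
Because the ceiling (428) lies below the market-clearing price, it is binding.
At p = 428: qd = 787 - 428 = 359 and qs = 4·428 - 1613 = 99.
Only 99 units reach the market. On the demand curve, the marginal buyer's willingness to pay at q = 99 is (787 - 99) = 688.

688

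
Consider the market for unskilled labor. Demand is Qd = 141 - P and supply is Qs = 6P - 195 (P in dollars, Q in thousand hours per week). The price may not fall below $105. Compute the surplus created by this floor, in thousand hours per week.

Equilibrium: 141 - P = 6P - 195, so 336 = 7P and P* = 48, Q* = 93.
Since 105 > 48, the floor is binding.
At P = 105: Qd = 141 - 105 = 36 and Qs = 6·105 - 195 = 435.
Surplus = Qs - Qd = 435 - 36 = 399.

399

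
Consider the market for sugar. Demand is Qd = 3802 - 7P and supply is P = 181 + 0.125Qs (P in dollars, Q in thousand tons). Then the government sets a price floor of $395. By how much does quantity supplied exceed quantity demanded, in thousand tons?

Rearranging supply gives Qs = 8P - 1448. Equilibrium: 3802 - 7P = 8P - 1448, so 5250 = 15P and P* = 350, Q* = 1352.
Because the floor (395) lies above the market-clearing price, it is binding.
At P = 395: Qd = 3802 - 7·395 = 1037 and Qs = 8·395 - 1448 = 1712.
Surplus = Qs - Qd = 1712 - 1037 = 675.

675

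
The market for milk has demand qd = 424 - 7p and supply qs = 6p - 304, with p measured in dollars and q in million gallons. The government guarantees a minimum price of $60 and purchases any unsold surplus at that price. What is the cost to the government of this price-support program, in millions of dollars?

Setting quantity demanded equal to quantity supplied, 424 - 7p = 6p - 304, gives p* = 56 and q* = 32.
The floor of 60 is above the equilibrium price 56, so it binds.
At p = 60: qd = 424 - 7·60 = 4 and qs = 6·60 - 304 = 56.
Surplus = qs - qd = 52.
Government expenditure = surplus × support price = 52 × 60 = 3120.

3120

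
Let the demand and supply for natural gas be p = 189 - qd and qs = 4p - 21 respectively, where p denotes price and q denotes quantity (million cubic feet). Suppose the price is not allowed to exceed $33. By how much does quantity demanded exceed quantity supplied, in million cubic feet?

Rearranging demand gives qd = 189 - p. Without the control the market clears where 189 - p = 4p - 21, i.e. p* = 42 and q* = 147.
Since 33 < 42, the ceiling is binding.
At p = 33: qd = 189 - 33 = 156 and qs = 4·33 - 21 = 111.
Shortage = qd - qs = 156 - 111 = 45.

45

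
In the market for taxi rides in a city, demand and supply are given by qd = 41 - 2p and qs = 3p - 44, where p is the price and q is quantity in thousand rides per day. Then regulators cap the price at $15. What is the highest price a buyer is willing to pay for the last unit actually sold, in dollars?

20

In a free market, 41 - 2p = 3p - 44 gives the equilibrium p* = 17, q* = 7.
The ceiling of 15 is below the equilibrium price 17, so it binds.
At p = 15: qd = 41 - 2·15 = 11 and qs = 3·15 - 44 = 1.
Only 1 units reach the market. On the demand curve, the marginal buyer's willingness to pay at q = 1 is (41 - 1)/2 = 20.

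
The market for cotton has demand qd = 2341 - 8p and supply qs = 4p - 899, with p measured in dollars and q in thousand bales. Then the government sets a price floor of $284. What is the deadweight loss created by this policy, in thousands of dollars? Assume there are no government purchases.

2352

Equilibrium: 2341 - 8p = 4p - 899, so 3240 = 12p and p* = 270, q* = 181.
The floor of 284 is above the equilibrium price 270, so it binds.
At p = 284: qd = 2341 - 8·284 = 69 and qs = 4·284 - 899 = 237.
Quantity traded falls to 69. At q = 69 the demand price is (2341 - 69)/8 = 284 and the supply price is (899 + 69)/4 = 242.
Deadweight loss = ½ · (284 - 242) · (181 - 69) = ½ · 42 · 112 = 2352.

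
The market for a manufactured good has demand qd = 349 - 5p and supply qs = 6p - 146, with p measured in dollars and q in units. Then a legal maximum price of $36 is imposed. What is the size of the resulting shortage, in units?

99

In a free market, 349 - 5p = 6p - 146 gives the equilibrium p* = 45, q* = 124.
The ceiling of 36 is below the equilibrium price 45, so it binds.
At p = 36: qd = 349 - 5·36 = 169 and qs = 6·36 - 146 = 70.
Shortage = qd - qs = 169 - 70 = 99.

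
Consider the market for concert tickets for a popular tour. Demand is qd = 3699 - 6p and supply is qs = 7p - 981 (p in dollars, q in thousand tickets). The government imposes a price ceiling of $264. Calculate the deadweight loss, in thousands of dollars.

69888

Equilibrium: 3699 - 6p = 7p - 981, so 4680 = 13p and p* = 360, q* = 1539.
Since 264 < 360, the ceiling is binding.
At p = 264: qd = 3699 - 6·264 = 2115 and qs = 7·264 - 981 = 867.
Quantity traded falls to 867. At q = 867 the demand price is (3699 - 867)/6 = 472 and the supply price is (981 + 867)/7 = 264.
Deadweight loss = ½ · (472 - 264) · (1539 - 867) = ½ · 208 · 672 = 69888.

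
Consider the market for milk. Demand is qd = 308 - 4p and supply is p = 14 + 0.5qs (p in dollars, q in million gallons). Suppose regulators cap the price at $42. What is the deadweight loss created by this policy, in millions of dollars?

294

Rearranging supply gives qs = 2p - 28. In a free market, 308 - 4p = 2p - 28 gives the equilibrium p* = 56, q* = 84.
Because the ceiling (42) lies below the market-clearing price, it is binding.
At p = 42: qd = 308 - 4·42 = 140 and qs = 2·42 - 28 = 56.
Quantity traded falls to 56. At q = 56 the demand price is (308 - 56)/4 = 63 and the supply price is (28 + 56)/2 = 42.
Deadweight loss = ½ · (63 - 42) · (84 - 56) = ½ · 21 · 28 = 294.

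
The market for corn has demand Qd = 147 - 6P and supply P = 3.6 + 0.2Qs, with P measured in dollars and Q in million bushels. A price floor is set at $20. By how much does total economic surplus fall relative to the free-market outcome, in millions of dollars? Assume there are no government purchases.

165

Rearranging supply gives Qs = 5P - 18. Without the control the market clears where 147 - 6P = 5P - 18, i.e. P* = 15 and Q* = 57.
Since 20 > 15, the floor is binding.
At P = 20: Qd = 147 - 6·20 = 27 and Qs = 5·20 - 18 = 82.
Quantity traded falls to 27. At Q = 27 the demand price is (147 - 27)/6 = 20 and the supply price is (18 + 27)/5 = 9.
Deadweight loss = ½ · (20 - 9) · (57 - 27) = ½ · 11 · 30 = 165.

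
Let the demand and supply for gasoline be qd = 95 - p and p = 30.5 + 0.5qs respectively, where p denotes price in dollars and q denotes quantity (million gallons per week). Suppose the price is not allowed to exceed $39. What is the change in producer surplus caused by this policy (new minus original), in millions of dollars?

Rearranging supply gives qs = 2p - 61. Equilibrium: 95 - p = 2p - 61, so 156 = 3p and p* = 52, q* = 43.
Since 39 < 52, the ceiling is binding.
At p = 39: qd = 95 - 39 = 56 and qs = 2·39 - 61 = 17.
Producer surplus without the control is ½ · (52 - 30.5) · 43 = 462.25.
With the ceiling, producers sell 17 units at 39, so PS = ½ · (39 - 30.5) · 17 = 72.25.
Change in producer surplus = 72.25 - 462.25 = -390.

-390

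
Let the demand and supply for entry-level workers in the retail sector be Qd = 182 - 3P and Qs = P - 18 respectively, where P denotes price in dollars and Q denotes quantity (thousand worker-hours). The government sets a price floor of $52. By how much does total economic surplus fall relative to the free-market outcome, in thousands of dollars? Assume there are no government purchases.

24

Equilibrium: 182 - 3P = P - 18, so 200 = 4P and P* = 50, Q* = 32.
The floor of 52 is above the equilibrium price 50, so it binds.
At P = 52: Qd = 182 - 3·52 = 26 and Qs = 52 - 18 = 34.
Quantity traded falls to 26. At Q = 26 the demand price is (182 - 26)/3 = 52 and the supply price is 18 + 26 = 44.
Deadweight loss = ½ · (52 - 44) · (32 - 26) = ½ · 8 · 6 = 24.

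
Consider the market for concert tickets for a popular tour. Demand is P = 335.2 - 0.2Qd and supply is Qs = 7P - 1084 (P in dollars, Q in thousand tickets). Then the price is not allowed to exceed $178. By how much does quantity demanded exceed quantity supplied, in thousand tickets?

624

Rearranging demand gives Qd = 1676 - 5P. In a free market, 1676 - 5P = 7P - 1084 gives the equilibrium P* = 230, Q* = 526.
Because the ceiling (178) lies below the market-clearing price, it is binding.
At P = 178: Qd = 1676 - 5·178 = 786 and Qs = 7·178 - 1084 = 162.
Shortage = Qd - Qs = 786 - 162 = 624.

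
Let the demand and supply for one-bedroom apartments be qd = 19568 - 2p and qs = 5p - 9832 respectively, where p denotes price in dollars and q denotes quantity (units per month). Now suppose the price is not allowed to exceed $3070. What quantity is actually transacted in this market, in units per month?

Setting quantity demanded equal to quantity supplied, 19568 - 2p = 5p - 9832, gives p* = 4200 and q* = 11168.
The ceiling of 3070 is below the equilibrium price 4200, so it binds.
At p = 3070: qd = 19568 - 2·3070 = 13428 and qs = 5·3070 - 9832 = 5518.
The quantity actually transacted is the short side, supply: 5518.

5518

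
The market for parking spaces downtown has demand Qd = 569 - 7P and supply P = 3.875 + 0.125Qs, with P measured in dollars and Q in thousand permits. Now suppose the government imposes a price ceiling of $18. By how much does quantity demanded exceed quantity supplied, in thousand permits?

Rearranging supply gives Qs = 8P - 31. Setting quantity demanded equal to quantity supplied, 569 - 7P = 8P - 31, gives P* = 40 and Q* = 289.
The ceiling of 18 is below the equilibrium price 40, so it binds.
At P = 18: Qd = 569 - 7·18 = 443 and Qs = 8·18 - 31 = 113.
Shortage = Qd - Qs = 443 - 113 = 330.

330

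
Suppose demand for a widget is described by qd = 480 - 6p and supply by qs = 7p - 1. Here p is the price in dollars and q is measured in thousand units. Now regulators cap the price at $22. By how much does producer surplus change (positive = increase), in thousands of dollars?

-3082.5

In a free market, 480 - 6p = 7p - 1 gives the equilibrium p* = 37, q* = 258.
The ceiling of 22 is below the equilibrium price 37, so it binds.
At p = 22: qd = 480 - 6·22 = 348 and qs = 7·22 - 1 = 153.
Producer surplus without the control is ½ · (37 - 1/7) · 258 = 33282/7.
With the ceiling, producers sell 153 units at 22, so PS = ½ · (22 - 1/7) · 153 = 23409/14.
Change in producer surplus = 23409/14 - 33282/7 = -3082.5.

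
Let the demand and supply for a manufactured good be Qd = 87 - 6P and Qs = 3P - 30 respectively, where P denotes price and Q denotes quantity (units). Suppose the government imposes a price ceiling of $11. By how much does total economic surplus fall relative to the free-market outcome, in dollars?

In a free market, 87 - 6P = 3P - 30 gives the equilibrium P* = 13, Q* = 9.
Because the ceiling (11) lies below the market-clearing price, it is binding.
At P = 11: Qd = 87 - 6·11 = 21 and Qs = 3·11 - 30 = 3.
Quantity traded falls to 3. At Q = 3 the demand price is (87 - 3)/6 = 14 and the supply price is (30 + 3)/3 = 11.
Deadweight loss = ½ · (14 - 11) · (9 - 3) = ½ · 3 · 6 = 9.

9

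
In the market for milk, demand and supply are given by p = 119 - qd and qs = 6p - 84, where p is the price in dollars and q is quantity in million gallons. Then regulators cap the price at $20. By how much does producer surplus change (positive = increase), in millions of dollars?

Rearranging demand gives qd = 119 - p. Equilibrium: 119 - p = 6p - 84, so 203 = 7p and p* = 29, q* = 90.
Since 20 < 29, the ceiling is binding.
At p = 20: qd = 119 - 20 = 99 and qs = 6·20 - 84 = 36.
Producer surplus without the control is ½ · (29 - 14) · 90 = 675.
With the ceiling, producers sell 36 units at 20, so PS = ½ · (20 - 14) · 36 = 108.
Change in producer surplus = 108 - 675 = -567.

-567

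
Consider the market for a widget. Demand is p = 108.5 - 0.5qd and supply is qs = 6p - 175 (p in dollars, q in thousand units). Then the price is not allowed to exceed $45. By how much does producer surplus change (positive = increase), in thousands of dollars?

Rearranging demand gives qd = 217 - 2p. Without the control the market clears where 217 - 2p = 6p - 175, i.e. p* = 49 and q* = 119.
Since 45 < 49, the ceiling is binding.
At p = 45: qd = 217 - 2·45 = 127 and qs = 6·45 - 175 = 95.
Producer surplus without the control is ½ · (49 - 175/6) · 119 = 14161/12.
With the ceiling, producers sell 95 units at 45, so PS = ½ · (45 - 175/6) · 95 = 9025/12.
Change in producer surplus = 9025/12 - 14161/12 = -428.

-428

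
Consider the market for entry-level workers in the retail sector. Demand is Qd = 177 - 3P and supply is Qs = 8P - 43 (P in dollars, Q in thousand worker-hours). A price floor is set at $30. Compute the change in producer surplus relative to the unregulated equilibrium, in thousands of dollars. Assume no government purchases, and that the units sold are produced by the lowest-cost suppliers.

813.75

In a free market, 177 - 3P = 8P - 43 gives the equilibrium P* = 20, Q* = 117.
Since 30 > 20, the floor is binding.
At P = 30: Qd = 177 - 3·30 = 87 and Qs = 8·30 - 43 = 197.
Producer surplus without the control is ½ · (20 - 5.375) · 117 = 855.5625.
With the floor, 87 units are sold at 30. The supply price at Q = 87 is 16.25, so PS = ½ · [(30 - 5.375) + (30 - 16.25)] · 87 = 1669.3125.
Change in producer surplus = 1669.3125 - 855.5625 = 813.75.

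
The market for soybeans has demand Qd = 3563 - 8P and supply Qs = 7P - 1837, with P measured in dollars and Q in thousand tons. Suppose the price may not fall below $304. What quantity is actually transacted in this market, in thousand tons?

In a free market, 3563 - 8P = 7P - 1837 gives the equilibrium P* = 360, Q* = 683.
Since 304 is below P* = 360, the floor does not bind and the free-market outcome prevails.

683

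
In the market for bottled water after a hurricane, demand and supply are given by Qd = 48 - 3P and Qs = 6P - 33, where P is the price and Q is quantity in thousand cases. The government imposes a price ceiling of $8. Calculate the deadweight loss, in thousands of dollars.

9

In a free market, 48 - 3P = 6P - 33 gives the equilibrium P* = 9, Q* = 21.
Since 8 < 9, the ceiling is binding.
At P = 8: Qd = 48 - 3·8 = 24 and Qs = 6·8 - 33 = 15.
Quantity traded falls to 15. At Q = 15 the demand price is (48 - 15)/3 = 11 and the supply price is (33 + 15)/6 = 8.
Deadweight loss = ½ · (11 - 8) · (21 - 15) = ½ · 3 · 6 = 9.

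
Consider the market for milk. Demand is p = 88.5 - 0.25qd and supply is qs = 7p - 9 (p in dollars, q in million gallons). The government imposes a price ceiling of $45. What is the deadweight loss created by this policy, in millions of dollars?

Rearranging demand gives qd = 354 - 4p. Setting quantity demanded equal to quantity supplied, 354 - 4p = 7p - 9, gives p* = 33 and q* = 222.
Since 45 is above p* = 33, the ceiling does not bind and the free-market outcome prevails.
Since the control does not bind, no trades are prevented and deadweight loss is zero.

0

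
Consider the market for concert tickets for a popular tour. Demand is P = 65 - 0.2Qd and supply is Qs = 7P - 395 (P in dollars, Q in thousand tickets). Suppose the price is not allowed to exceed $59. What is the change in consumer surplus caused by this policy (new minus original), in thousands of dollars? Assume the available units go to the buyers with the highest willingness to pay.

13.1

Rearranging demand gives Qd = 325 - 5P. In a free market, 325 - 5P = 7P - 395 gives the equilibrium P* = 60, Q* = 25.
The ceiling of 59 is below the equilibrium price 60, so it binds.
At P = 59: Qd = 325 - 5·59 = 30 and Qs = 7·59 - 395 = 18.
Consumer surplus without the control is ½ · (65 - 60) · 25 = 62.5.
With the ceiling, 18 units are sold at 59 (assume they go to the highest-value buyers). The demand price at Q = 18 is 61.4, so CS = ½ · [(65 - 59) + (61.4 - 59)] · 18 = 75.6.
Change in consumer surplus = 75.6 - 62.5 = 13.1.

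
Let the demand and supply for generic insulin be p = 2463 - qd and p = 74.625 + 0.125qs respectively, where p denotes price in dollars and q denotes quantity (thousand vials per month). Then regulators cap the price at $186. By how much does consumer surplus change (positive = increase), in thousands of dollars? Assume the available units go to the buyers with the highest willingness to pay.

Rearranging demand gives qd = 2463 - p; rearranging supply gives qs = 8p - 597. Setting quantity demanded equal to quantity supplied, 2463 - p = 8p - 597, gives p* = 340 and q* = 2123.
Since 186 < 340, the ceiling is binding.
At p = 186: qd = 2463 - 186 = 2277 and qs = 8·186 - 597 = 891.
Consumer surplus without the control is ½ · (2463 - 340) · 2123 = 2253564.5.
With the ceiling, 891 units are sold at 186 (assume they go to the highest-value buyers). The demand price at q = 891 is 1572, so CS = ½ · [(2463 - 186) + (1572 - 186)] · 891 = 1631866.5.
Change in consumer surplus = 1631866.5 - 2253564.5 = -621698.

-621698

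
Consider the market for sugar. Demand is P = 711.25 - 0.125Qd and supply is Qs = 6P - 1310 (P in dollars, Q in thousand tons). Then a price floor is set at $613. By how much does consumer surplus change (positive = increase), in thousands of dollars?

Rearranging demand gives Qd = 5690 - 8P. Setting quantity demanded equal to quantity supplied, 5690 - 8P = 6P - 1310, gives P* = 500 and Q* = 1690.
Because the floor (613) lies above the market-clearing price, it is binding.
At P = 613: Qd = 5690 - 8·613 = 786 and Qs = 6·613 - 1310 = 2368.
Consumer surplus without the control is ½ · (711.25 - 500) · 1690 = 178506.25.
With the floor, consumers buy 786 units at 613, so CS = ½ · (711.25 - 613) · 786 = 38612.25.
Change in consumer surplus = 38612.25 - 178506.25 = -139894.

-139894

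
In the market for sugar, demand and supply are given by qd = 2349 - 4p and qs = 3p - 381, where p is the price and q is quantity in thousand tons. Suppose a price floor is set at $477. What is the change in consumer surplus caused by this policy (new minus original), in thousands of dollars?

-53505

Setting quantity demanded equal to quantity supplied, 2349 - 4p = 3p - 381, gives p* = 390 and q* = 789.
Because the floor (477) lies above the market-clearing price, it is binding.
At p = 477: qd = 2349 - 4·477 = 441 and qs = 3·477 - 381 = 1050.
Consumer surplus without the control is ½ · (587.25 - 390) · 789 = 77815.125.
With the floor, consumers buy 441 units at 477, so CS = ½ · (587.25 - 477) · 441 = 24310.125.
Change in consumer surplus = 24310.125 - 77815.125 = -53505.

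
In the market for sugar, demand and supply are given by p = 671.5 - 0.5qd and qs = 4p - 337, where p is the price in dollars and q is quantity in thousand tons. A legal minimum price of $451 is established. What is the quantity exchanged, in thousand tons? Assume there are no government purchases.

441

Rearranging demand gives qd = 1343 - 2p. In a free market, 1343 - 2p = 4p - 337 gives the equilibrium p* = 280, q* = 783.
The floor of 451 is above the equilibrium price 280, so it binds.
At p = 451: qd = 1343 - 2·451 = 441 and qs = 4·451 - 337 = 1467.
The quantity actually transacted is the short side, demand: 441.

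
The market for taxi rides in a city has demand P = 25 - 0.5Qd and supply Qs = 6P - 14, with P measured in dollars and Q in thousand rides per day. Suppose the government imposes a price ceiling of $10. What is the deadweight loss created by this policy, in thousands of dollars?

Rearranging demand gives Qd = 50 - 2P. Equilibrium: 50 - 2P = 6P - 14, so 64 = 8P and P* = 8, Q* = 34.
The ceiling of 10 is above the equilibrium price 8, so it is not binding; the market clears at P* = 8, Q* = 34.
Since the control does not bind, no trades are prevented and deadweight loss is zero.

0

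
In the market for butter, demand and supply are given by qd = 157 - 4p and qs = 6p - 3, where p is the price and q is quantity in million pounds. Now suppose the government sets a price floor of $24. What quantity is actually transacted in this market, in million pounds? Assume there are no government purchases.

In a free market, 157 - 4p = 6p - 3 gives the equilibrium p* = 16, q* = 93.
Because the floor (24) lies above the market-clearing price, it is binding.
At p = 24: qd = 157 - 4·24 = 61 and qs = 6·24 - 3 = 141.
The quantity actually transacted is the short side, demand: 61.

61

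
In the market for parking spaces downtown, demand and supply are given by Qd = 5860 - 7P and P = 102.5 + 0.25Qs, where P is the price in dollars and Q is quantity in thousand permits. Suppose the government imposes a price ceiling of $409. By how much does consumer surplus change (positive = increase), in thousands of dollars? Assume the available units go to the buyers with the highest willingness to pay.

167762

Rearranging supply gives Qs = 4P - 410. Without the control the market clears where 5860 - 7P = 4P - 410, i.e. P* = 570 and Q* = 1870.
Because the ceiling (409) lies below the market-clearing price, it is binding.
At P = 409: Qd = 5860 - 7·409 = 2997 and Qs = 4·409 - 410 = 1226.
Consumer surplus without the control is ½ · (5860/7 - 570) · 1870 = 1748450/7.
With the ceiling, 1226 units are sold at 409 (assume they go to the highest-value buyers). The demand price at Q = 1226 is 662, so CS = ½ · [(5860/7 - 409) + (662 - 409)] · 1226 = 2922784/7.
Change in consumer surplus = 2922784/7 - 1748450/7 = 167762.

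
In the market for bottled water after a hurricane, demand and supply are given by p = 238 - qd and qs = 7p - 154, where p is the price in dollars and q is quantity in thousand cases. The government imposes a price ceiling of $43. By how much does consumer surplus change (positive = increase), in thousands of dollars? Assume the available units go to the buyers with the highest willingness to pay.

Rearranging demand gives qd = 238 - p. In a free market, 238 - p = 7p - 154 gives the equilibrium p* = 49, q* = 189.
Because the ceiling (43) lies below the market-clearing price, it is binding.
At p = 43: qd = 238 - 43 = 195 and qs = 7·43 - 154 = 147.
Consumer surplus without the control is ½ · (238 - 49) · 189 = 17860.5.
With the ceiling, 147 units are sold at 43 (assume they go to the highest-value buyers). The demand price at q = 147 is 91, so CS = ½ · [(238 - 43) + (91 - 43)] · 147 = 17860.5.
Change in consumer surplus = 17860.5 - 17860.5 = 0.

0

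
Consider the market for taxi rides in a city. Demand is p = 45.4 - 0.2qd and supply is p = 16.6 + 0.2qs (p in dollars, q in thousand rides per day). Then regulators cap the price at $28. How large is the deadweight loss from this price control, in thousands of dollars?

45

Rearranging demand gives qd = 227 - 5p; rearranging supply gives qs = 5p - 83. Without the control the market clears where 227 - 5p = 5p - 83, i.e. p* = 31 and q* = 72.
The ceiling of 28 is below the equilibrium price 31, so it binds.
At p = 28: qd = 227 - 5·28 = 87 and qs = 5·28 - 83 = 57.
Quantity traded falls to 57. At q = 57 the demand price is (227 - 57)/5 = 34 and the supply price is (83 + 57)/5 = 28.
Deadweight loss = ½ · (34 - 28) · (72 - 57) = ½ · 6 · 15 = 45.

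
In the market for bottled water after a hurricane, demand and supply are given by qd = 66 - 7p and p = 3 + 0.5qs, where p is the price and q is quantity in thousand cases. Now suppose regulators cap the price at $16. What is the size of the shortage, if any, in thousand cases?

0

Rearranging supply gives qs = 2p - 6. Without the control the market clears where 66 - 7p = 2p - 6, i.e. p* = 8 and q* = 10.
The ceiling of 16 is above the equilibrium price 8, so it is not binding; the market clears at p* = 8, q* = 10.
Since the control does not bind, there is no shortage.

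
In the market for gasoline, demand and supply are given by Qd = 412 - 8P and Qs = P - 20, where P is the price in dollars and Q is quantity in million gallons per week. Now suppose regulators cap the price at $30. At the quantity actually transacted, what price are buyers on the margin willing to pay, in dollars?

50.25

Without the control the market clears where 412 - 8P = P - 20, i.e. P* = 48 and Q* = 28.
Since 30 < 48, the ceiling is binding.
At P = 30: Qd = 412 - 8·30 = 172 and Qs = 30 - 20 = 10.
Only 10 units reach the market. On the demand curve, the marginal buyer's willingness to pay at Q = 10 is (412 - 10)/8 = 50.25.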